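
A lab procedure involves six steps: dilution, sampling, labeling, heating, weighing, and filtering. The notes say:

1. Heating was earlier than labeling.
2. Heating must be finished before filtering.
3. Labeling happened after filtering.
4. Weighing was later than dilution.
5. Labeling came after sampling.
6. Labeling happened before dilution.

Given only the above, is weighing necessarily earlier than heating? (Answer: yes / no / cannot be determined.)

no

Tracing the constraints gives heating → labeling → dilution → weighing, so heating must come before weighing.
That means weighing cannot be before heating.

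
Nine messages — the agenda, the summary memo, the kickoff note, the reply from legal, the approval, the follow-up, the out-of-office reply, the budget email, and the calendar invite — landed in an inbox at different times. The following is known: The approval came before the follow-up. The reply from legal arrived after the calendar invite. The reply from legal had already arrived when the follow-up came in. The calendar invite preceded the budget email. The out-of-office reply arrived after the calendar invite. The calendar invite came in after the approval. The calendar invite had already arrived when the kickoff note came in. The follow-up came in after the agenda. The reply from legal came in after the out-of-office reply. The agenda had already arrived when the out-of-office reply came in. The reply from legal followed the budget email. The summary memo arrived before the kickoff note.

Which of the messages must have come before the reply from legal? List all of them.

Directly stated before the reply from legal: the budget email, the calendar invite, and the out-of-office reply.
The agenda reaches the reply from legal via the agenda → the out-of-office reply → the reply from legal.
The approval reaches the reply from legal via the approval → the calendar invite → the reply from legal.
No chain forces the kickoff note (or any of the others) ahead of the reply from legal.

the agenda, the approval, the budget email, the calendar invite, the out-of-office reply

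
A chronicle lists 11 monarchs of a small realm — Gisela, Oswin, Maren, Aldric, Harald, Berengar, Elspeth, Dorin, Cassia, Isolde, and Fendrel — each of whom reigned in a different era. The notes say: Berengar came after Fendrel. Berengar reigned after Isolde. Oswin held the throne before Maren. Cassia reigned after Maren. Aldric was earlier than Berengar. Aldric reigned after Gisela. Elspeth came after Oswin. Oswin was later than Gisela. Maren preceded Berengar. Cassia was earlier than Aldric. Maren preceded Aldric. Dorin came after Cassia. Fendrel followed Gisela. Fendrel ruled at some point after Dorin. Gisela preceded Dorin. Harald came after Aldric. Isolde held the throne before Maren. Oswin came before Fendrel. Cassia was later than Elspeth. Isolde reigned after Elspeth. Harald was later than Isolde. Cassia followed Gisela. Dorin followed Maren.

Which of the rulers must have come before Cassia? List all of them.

Elspeth, Gisela, Isolde, Maren, Oswin

Directly stated before Cassia: Elspeth, Gisela, and Maren.
Isolde reaches Cassia via Isolde → Maren → Cassia.
Oswin reaches Cassia via Oswin → Elspeth → Cassia.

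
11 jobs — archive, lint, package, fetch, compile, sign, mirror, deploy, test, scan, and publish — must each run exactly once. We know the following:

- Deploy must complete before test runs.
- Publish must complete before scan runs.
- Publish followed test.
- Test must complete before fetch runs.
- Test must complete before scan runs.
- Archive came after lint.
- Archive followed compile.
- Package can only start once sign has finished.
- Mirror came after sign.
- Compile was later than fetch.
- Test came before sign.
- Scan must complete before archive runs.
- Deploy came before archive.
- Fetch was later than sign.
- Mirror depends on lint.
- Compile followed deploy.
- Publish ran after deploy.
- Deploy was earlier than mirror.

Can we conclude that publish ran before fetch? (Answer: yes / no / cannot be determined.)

No chain of stated constraints runs from publish to fetch, and none runs from fetch to publish either.
So the relative order of publish and fetch is not fixed by the given facts.

cannot be determined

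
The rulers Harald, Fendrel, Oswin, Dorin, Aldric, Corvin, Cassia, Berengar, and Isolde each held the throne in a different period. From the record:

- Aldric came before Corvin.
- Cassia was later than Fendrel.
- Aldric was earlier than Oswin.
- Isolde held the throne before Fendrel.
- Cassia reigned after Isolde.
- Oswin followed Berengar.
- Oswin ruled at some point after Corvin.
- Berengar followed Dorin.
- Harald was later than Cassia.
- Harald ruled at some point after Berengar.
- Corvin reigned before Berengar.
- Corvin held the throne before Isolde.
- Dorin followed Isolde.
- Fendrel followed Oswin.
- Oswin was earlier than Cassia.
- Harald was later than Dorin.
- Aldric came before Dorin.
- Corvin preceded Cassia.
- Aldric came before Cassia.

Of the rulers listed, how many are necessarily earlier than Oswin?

5

Directly stated before Oswin: Aldric, Berengar, and Corvin.
Dorin reaches Oswin via Dorin → Berengar → Oswin.
Isolde reaches Oswin via Isolde → Dorin → Berengar → Oswin.
No chain forces Harald (or any of the others) ahead of Oswin.
That's Aldric, Berengar, Corvin, Dorin, and Isolde — 5 in all.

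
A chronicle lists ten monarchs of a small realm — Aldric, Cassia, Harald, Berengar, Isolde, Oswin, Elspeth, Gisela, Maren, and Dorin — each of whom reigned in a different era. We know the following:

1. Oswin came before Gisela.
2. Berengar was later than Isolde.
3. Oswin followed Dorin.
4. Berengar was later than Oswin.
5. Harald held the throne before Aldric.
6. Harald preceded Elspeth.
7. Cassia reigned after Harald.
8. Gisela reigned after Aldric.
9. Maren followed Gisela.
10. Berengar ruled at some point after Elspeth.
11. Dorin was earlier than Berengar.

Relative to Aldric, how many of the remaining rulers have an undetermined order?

Forced before Aldric: Harald; forced after Aldric: Gisela and Maren.
That leaves Berengar, Cassia, Dorin, Elspeth, Isolde, and Oswin with no forced order relative to Aldric — 6.

6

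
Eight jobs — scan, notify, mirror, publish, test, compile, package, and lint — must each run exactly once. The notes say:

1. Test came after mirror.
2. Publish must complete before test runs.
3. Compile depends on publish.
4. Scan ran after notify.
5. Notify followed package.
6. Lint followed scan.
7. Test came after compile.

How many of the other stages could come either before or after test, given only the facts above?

4

Forced before test: compile, mirror, and publish.
That leaves lint, notify, package, and scan with no forced order relative to test — 4.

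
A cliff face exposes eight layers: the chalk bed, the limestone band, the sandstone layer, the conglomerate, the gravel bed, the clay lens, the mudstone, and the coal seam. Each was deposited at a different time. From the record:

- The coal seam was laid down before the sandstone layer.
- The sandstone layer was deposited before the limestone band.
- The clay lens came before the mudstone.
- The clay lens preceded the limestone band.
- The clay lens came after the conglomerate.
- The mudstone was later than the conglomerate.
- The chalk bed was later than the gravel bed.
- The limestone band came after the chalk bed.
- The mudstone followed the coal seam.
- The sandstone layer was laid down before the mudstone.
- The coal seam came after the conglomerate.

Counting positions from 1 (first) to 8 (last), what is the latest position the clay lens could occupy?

The clay lens must come before the limestone band and the mudstone — 2 layers forced after it.
Everything else can be placed before the clay lens in some valid order, so the clay lens can sit as late as position 8 − 2 = 6.

6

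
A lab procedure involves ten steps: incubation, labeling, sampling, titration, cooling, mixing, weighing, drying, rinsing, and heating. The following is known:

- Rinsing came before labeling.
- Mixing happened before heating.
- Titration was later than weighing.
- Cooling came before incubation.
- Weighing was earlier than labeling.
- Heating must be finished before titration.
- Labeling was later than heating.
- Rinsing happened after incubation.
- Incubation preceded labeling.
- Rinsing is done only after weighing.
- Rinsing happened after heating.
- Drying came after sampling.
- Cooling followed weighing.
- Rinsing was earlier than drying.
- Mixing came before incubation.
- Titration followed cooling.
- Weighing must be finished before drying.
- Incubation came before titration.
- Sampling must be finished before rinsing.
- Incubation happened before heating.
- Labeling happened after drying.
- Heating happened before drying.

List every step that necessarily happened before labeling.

cooling, drying, heating, incubation, mixing, rinsing, sampling, weighing

Directly stated before labeling: drying, heating, incubation, rinsing, and weighing.
Cooling reaches labeling via cooling → incubation → labeling.
Mixing reaches labeling via mixing → heating → labeling.
Sampling reaches labeling via sampling → drying → labeling.
No chain forces titration ahead of labeling.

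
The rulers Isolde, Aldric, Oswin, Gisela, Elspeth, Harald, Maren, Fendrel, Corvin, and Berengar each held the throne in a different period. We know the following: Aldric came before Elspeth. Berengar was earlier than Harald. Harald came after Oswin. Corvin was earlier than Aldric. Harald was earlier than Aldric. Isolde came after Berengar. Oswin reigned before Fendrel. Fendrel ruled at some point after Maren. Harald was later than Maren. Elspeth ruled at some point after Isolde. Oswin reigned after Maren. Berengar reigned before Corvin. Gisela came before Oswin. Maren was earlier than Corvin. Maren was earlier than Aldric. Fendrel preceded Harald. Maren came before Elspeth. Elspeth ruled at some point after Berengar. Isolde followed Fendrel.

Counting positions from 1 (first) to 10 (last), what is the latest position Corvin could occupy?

Corvin must come before Aldric and Elspeth — 2 rulers forced after them.
Everything else can be placed before Corvin in some valid order, so Corvin can sit as late as position 10 − 2 = 8.

8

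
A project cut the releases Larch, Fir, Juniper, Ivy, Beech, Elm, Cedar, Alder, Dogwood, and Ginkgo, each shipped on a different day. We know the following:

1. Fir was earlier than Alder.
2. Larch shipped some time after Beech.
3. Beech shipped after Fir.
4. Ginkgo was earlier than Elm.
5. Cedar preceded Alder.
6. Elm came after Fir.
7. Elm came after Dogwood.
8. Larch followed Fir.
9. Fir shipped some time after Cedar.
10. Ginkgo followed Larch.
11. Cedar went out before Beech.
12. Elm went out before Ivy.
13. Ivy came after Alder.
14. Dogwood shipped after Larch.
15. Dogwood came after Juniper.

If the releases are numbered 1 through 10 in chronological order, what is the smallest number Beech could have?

Cedar and Fir must both come before Beech — 2 forced predecessors.
Nothing else is forced ahead of Beech, so its earliest slot is position 2 + 1 = 3.

3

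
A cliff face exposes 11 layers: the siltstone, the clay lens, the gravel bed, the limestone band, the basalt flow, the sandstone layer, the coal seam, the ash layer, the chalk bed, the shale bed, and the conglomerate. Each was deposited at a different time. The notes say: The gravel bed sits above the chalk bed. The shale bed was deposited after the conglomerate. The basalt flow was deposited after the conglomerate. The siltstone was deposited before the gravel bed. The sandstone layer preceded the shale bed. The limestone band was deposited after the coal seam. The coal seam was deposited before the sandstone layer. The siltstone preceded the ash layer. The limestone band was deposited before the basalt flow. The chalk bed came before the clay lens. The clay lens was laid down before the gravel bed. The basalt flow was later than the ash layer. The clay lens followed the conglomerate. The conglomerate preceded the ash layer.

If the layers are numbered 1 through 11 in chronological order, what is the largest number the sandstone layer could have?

The sandstone layer must come before the shale bed — 1 layer forced after it.
Everything else can be placed before the sandstone layer in some valid order, so the sandstone layer can sit as late as position 11 − 1 = 10.

10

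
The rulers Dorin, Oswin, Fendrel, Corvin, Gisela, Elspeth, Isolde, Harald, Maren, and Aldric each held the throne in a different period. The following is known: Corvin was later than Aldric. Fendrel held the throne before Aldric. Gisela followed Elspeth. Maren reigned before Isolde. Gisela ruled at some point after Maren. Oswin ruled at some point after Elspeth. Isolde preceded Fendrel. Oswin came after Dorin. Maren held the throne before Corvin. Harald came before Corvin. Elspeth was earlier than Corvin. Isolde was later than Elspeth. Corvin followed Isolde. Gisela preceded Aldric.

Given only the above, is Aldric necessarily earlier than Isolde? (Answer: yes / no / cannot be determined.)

no

Tracing the constraints gives Isolde → Fendrel → Aldric, so Isolde must come before Aldric.
That means Aldric cannot be before Isolde.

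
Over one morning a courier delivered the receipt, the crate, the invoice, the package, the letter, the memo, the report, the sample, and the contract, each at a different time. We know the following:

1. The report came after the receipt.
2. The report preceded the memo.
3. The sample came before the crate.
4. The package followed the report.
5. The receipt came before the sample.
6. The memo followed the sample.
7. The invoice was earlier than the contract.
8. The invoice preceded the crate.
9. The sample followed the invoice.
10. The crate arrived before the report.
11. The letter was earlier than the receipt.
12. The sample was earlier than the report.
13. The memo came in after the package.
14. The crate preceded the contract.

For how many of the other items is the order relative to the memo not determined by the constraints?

Forced before the memo: the crate, the invoice, the letter, the package, the receipt, the report, and the sample.
That leaves the contract with no forced order relative to the memo — 1.

1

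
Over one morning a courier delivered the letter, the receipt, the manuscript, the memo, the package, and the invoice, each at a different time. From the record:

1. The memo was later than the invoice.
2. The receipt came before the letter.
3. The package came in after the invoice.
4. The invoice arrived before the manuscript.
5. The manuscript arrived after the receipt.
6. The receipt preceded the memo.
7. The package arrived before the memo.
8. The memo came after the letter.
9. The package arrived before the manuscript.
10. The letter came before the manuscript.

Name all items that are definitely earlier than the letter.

Directly stated before the letter: the receipt.
No chain forces the memo (or any of the others) ahead of the letter.

the receipt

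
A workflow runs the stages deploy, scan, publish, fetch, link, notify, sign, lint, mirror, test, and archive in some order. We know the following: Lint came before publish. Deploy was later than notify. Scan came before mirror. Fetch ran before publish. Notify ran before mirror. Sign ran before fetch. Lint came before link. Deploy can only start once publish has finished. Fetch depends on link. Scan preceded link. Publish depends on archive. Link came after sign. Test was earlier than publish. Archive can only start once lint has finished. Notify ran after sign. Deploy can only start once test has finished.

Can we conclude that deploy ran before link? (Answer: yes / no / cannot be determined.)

Tracing the constraints gives link → fetch → publish → deploy, so link must come before deploy.
That means deploy cannot be before link.

no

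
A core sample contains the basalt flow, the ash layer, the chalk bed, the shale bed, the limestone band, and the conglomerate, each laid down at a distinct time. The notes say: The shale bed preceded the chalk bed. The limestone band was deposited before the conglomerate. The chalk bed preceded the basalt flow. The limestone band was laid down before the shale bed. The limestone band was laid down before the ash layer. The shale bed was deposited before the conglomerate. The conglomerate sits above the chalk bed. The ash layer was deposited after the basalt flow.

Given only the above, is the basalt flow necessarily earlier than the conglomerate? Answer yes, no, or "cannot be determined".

cannot be determined

No chain of stated constraints runs from the basalt flow to the conglomerate, and none runs from the conglomerate to the basalt flow either.
So the relative order of the basalt flow and the conglomerate is not fixed by the given facts.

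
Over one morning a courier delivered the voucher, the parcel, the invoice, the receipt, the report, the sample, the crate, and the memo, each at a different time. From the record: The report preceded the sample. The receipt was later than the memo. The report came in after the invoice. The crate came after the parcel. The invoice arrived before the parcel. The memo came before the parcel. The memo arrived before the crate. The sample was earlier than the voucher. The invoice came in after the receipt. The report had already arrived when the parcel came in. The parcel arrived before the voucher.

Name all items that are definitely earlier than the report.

the invoice, the memo, the receipt

Directly stated before the report: the invoice.
The memo reaches the report via the memo → the receipt → the invoice → the report.
The receipt reaches the report via the receipt → the invoice → the report.
No chain forces the voucher (or any of the others) ahead of the report.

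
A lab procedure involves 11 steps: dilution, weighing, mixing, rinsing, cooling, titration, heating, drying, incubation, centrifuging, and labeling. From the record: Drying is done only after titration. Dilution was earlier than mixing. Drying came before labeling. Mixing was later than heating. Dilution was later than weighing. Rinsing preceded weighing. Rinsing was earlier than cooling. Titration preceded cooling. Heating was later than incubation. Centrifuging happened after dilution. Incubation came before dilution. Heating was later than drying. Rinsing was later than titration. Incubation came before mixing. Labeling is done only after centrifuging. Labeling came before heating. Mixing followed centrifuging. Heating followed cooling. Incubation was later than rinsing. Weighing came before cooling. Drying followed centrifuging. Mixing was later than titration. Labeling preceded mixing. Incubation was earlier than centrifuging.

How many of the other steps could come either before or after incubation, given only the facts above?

Forced before incubation: rinsing and titration; forced after incubation: centrifuging, dilution, drying, heating, labeling, and mixing.
That leaves cooling and weighing with no forced order relative to incubation — 2.

2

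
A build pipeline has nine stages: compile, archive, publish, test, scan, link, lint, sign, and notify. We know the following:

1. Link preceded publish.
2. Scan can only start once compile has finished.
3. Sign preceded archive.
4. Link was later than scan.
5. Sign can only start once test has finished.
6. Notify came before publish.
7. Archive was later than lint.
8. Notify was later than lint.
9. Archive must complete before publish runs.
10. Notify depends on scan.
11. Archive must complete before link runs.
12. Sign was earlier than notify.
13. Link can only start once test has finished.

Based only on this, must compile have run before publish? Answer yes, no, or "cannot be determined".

yes

Chain the constraints: compile → scan → link → publish. Each link is directly stated, so compile comes before publish.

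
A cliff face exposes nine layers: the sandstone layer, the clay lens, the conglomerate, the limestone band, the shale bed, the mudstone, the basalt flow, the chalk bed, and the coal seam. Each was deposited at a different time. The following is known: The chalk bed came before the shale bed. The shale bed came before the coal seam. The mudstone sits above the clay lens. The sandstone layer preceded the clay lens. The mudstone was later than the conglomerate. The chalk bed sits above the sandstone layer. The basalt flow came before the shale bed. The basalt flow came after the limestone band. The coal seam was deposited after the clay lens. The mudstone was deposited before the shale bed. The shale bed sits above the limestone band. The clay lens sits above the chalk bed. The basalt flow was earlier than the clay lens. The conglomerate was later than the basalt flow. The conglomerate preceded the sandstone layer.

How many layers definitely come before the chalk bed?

Directly stated before the chalk bed: the sandstone layer.
The basalt flow reaches the chalk bed via the basalt flow → the conglomerate → the sandstone layer → the chalk bed.
The conglomerate reaches the chalk bed via the conglomerate → the sandstone layer → the chalk bed.
The limestone band reaches the chalk bed via the limestone band → the basalt flow → the conglomerate → the sandstone layer → the chalk bed.
That's the basalt flow, the conglomerate, the limestone band, and the sandstone layer — 4 in all.

4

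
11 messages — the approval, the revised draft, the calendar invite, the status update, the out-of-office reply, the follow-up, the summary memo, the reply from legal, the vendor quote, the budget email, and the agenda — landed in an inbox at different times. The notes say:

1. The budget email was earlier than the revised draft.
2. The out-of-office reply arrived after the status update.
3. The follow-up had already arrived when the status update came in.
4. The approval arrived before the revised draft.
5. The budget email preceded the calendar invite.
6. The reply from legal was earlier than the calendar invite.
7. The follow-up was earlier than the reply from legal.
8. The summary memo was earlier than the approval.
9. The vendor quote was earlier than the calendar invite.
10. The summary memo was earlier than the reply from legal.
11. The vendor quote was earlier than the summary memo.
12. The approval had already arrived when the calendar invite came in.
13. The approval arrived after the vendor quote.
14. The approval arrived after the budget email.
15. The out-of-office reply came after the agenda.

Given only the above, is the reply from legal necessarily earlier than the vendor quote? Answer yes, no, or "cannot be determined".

Tracing the constraints gives the vendor quote → the summary memo → the reply from legal, so the vendor quote must come before the reply from legal.
That means the reply from legal cannot be before the vendor quote.

no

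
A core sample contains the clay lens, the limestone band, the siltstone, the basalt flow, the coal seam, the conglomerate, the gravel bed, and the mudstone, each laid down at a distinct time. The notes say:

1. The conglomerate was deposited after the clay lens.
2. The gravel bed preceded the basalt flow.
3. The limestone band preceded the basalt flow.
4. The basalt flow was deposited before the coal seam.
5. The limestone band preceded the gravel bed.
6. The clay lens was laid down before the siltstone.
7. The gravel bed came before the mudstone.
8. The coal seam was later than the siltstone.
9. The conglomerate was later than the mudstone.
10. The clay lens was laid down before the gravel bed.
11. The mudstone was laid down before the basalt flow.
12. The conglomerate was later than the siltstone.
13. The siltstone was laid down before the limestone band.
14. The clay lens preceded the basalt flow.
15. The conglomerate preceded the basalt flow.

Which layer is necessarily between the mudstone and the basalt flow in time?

Tracing the constraints gives the mudstone → the conglomerate → the basalt flow, so the conglomerate sits after the mudstone and before the basalt flow.
No other layer is forced both after the mudstone and before the basalt flow.

the conglomerate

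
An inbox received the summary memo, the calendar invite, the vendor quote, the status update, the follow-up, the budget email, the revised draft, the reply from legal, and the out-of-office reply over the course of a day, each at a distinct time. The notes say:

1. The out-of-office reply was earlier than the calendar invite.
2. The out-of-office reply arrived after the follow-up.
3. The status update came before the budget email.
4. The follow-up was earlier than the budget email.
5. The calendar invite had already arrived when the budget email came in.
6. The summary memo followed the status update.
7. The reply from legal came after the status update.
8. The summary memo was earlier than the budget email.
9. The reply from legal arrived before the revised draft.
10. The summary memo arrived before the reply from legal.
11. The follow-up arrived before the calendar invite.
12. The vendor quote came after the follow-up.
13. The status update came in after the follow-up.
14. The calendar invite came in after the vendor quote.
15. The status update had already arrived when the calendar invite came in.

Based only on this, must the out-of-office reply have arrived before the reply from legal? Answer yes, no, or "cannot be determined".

No chain of stated constraints runs from the out-of-office reply to the reply from legal, and none runs from the reply from legal to the out-of-office reply either.
So the relative order of the out-of-office reply and the reply from legal is not fixed by the given facts.

cannot be determined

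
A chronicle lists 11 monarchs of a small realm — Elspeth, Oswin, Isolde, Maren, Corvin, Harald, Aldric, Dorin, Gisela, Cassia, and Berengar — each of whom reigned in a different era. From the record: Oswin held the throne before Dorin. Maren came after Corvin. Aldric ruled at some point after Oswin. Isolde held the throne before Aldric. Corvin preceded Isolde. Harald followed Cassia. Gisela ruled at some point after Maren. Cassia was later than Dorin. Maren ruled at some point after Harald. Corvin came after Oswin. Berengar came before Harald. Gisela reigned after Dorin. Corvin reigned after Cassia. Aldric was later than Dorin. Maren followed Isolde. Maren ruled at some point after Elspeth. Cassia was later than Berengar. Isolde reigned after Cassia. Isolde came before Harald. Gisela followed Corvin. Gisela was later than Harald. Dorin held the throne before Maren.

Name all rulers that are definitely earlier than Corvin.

Berengar, Cassia, Dorin, Oswin

Directly stated before Corvin: Cassia and Oswin.
Berengar reaches Corvin via Berengar → Cassia → Corvin.
Dorin reaches Corvin via Dorin → Cassia → Corvin.
No chain forces Aldric (or any of the others) ahead of Corvin.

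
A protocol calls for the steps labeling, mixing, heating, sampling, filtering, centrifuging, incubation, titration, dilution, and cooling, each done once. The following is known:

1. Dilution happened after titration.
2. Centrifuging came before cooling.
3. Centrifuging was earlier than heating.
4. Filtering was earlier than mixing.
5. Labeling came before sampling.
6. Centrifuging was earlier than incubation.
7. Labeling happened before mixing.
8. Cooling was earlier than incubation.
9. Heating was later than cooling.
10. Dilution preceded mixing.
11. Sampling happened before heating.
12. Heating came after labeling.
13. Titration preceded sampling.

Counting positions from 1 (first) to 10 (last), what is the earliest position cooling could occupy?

2

Centrifuging must come before cooling — 1 forced predecessor.
Nothing else is forced ahead of cooling, so its earliest slot is position 1 + 1 = 2.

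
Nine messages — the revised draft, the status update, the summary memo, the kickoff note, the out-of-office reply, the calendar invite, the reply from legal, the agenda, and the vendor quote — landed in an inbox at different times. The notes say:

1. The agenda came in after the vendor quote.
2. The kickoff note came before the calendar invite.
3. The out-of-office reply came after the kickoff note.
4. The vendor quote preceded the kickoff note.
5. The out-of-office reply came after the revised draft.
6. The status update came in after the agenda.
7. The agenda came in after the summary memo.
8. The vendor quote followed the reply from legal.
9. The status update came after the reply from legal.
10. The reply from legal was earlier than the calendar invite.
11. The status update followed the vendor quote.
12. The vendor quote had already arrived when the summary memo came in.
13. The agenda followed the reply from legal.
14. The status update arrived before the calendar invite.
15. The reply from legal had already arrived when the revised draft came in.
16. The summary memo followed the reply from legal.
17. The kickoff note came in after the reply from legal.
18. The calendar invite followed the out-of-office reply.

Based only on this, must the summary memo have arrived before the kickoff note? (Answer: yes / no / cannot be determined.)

No chain of stated constraints runs from the summary memo to the kickoff note, and none runs from the kickoff note to the summary memo either.
So the relative order of the summary memo and the kickoff note is not fixed by the given facts.

cannot be determined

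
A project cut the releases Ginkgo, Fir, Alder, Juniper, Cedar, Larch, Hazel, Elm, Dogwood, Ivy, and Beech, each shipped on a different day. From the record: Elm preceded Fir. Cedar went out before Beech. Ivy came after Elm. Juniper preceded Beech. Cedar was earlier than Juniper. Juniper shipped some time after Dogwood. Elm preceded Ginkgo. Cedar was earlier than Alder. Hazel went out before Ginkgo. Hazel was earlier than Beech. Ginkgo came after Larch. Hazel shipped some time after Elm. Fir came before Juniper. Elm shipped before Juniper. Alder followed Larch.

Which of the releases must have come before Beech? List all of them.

Directly stated before Beech: Cedar, Hazel, and Juniper.
Dogwood reaches Beech via Dogwood → Juniper → Beech.
Elm reaches Beech via Elm → Hazel → Beech.
Fir reaches Beech via Fir → Juniper → Beech.
No chain forces Larch (or any of the others) ahead of Beech.

Cedar, Dogwood, Elm, Fir, Hazel, Juniper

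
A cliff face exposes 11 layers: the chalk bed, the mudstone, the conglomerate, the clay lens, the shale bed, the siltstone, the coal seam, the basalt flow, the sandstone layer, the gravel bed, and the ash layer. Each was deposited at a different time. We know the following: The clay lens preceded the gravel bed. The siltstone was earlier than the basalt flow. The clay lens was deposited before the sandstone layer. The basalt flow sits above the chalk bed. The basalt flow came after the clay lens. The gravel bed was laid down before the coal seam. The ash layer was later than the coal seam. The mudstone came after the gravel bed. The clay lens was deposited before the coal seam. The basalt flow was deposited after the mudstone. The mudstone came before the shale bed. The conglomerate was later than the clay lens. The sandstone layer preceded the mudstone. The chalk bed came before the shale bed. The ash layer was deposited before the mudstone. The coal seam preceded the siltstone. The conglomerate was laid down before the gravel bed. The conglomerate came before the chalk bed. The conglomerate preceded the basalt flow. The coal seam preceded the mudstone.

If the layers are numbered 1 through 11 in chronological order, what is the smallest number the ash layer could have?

The clay lens, the coal seam, the conglomerate, and the gravel bed must all come before the ash layer — 4 forced predecessors.
Nothing else is forced ahead of the ash layer, so its earliest slot is position 4 + 1 = 5.

5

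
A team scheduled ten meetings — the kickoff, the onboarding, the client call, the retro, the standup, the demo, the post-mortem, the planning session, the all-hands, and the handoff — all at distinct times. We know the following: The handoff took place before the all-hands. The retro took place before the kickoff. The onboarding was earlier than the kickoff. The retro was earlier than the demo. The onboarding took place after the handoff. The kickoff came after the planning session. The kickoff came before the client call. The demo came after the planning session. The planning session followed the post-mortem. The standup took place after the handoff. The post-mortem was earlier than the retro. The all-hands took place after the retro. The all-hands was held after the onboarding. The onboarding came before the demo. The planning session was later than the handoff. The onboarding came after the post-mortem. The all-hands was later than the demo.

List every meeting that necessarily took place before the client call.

Directly stated before the client call: the kickoff.
The handoff reaches the client call via the handoff → the onboarding → the kickoff → the client call.
The onboarding reaches the client call via the onboarding → the kickoff → the client call.
The planning session reaches the client call via the planning session → the kickoff → the client call.
Likewise the post-mortem and the retro each reach the client call by chaining the stated constraints.
No chain forces the standup (or any of the others) ahead of the client call.

the handoff, the kickoff, the onboarding, the planning session, the post-mortem, the retro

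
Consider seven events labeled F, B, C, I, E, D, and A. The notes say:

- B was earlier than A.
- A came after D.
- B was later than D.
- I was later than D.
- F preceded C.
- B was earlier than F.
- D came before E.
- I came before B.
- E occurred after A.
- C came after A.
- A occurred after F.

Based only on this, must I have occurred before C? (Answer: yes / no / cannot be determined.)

yes

Chain the constraints: I → B → A → C. Each link is directly stated, so I comes before C.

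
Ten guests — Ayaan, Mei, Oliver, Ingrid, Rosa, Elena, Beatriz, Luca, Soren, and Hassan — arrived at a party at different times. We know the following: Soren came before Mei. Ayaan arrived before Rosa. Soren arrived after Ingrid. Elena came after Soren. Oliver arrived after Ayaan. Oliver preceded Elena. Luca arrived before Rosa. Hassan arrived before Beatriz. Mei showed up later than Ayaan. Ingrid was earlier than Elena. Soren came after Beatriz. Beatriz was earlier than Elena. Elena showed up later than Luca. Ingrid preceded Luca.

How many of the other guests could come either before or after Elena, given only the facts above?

Forced before Elena: Ayaan, Beatriz, Hassan, Ingrid, Luca, Oliver, and Soren.
That leaves Mei and Rosa with no forced order relative to Elena — 2.

2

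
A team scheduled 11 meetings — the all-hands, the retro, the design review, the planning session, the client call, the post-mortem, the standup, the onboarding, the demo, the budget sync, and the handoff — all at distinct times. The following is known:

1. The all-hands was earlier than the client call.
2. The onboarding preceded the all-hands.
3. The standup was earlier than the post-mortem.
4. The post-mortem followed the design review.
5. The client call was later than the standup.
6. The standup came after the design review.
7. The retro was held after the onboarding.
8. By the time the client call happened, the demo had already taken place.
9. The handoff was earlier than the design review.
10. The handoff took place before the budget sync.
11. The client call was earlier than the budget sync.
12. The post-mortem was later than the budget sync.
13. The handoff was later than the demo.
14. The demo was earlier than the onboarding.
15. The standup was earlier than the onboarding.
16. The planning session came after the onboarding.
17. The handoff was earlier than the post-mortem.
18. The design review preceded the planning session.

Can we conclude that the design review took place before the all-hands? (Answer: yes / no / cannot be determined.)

Chain the constraints: the design review → the standup → the onboarding → the all-hands. Each link is directly stated, so the design review comes before the all-hands.

yes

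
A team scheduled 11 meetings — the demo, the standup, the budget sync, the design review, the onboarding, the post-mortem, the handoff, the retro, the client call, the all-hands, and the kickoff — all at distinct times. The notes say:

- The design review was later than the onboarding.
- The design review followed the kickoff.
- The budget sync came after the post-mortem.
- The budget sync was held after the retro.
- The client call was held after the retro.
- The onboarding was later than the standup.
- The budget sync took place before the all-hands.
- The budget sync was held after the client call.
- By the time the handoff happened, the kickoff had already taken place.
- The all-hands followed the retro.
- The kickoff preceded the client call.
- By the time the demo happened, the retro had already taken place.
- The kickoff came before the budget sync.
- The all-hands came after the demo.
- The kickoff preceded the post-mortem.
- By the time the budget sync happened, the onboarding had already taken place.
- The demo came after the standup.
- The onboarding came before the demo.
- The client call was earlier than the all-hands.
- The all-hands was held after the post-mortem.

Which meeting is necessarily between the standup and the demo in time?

Tracing the constraints gives the standup → the onboarding → the demo, so the onboarding sits after the standup and before the demo.
No other meeting is forced both after the standup and before the demo.

the onboarding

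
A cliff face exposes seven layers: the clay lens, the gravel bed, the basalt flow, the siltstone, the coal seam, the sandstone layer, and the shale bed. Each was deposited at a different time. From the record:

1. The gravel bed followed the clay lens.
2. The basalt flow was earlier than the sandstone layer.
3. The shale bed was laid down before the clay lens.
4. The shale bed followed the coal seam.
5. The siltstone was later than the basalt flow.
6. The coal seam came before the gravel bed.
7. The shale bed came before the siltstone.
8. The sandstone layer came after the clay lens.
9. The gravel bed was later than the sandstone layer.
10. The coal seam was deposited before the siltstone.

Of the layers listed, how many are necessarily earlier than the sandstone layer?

4

Directly stated before the sandstone layer: the basalt flow and the clay lens.
The coal seam reaches the sandstone layer via the coal seam → the shale bed → the clay lens → the sandstone layer.
The shale bed reaches the sandstone layer via the shale bed → the clay lens → the sandstone layer.
That's the basalt flow, the clay lens, the coal seam, and the shale bed — 4 in all.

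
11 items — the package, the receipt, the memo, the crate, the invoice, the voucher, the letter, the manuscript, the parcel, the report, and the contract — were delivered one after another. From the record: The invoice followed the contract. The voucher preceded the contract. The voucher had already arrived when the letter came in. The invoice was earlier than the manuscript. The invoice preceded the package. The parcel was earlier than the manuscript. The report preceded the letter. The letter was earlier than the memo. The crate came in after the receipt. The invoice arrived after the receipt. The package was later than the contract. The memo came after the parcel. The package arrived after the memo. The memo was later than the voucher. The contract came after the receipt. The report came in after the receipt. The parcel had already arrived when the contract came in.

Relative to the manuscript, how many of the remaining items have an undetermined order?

Forced before the manuscript: the contract, the invoice, the parcel, the receipt, and the voucher.
That leaves the crate, the letter, the memo, the package, and the report with no forced order relative to the manuscript — 5.

5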